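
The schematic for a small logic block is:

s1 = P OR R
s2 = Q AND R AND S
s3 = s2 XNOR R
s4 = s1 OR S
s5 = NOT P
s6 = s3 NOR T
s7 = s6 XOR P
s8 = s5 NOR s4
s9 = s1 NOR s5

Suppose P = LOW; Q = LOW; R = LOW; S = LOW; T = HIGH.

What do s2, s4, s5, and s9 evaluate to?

s1 = P OR R = LOW OR LOW = LOW
s2 = Q AND R AND S = LOW AND LOW AND LOW = LOW
s4 = s1 OR S = LOW OR LOW = LOW
s5 = NOT P = NOT LOW = HIGH
s9 = s1 NOR s5 = LOW NOR HIGH = LOW

s2 = LOW  s4 = LOW  s5 = HIGH  s9 = LOW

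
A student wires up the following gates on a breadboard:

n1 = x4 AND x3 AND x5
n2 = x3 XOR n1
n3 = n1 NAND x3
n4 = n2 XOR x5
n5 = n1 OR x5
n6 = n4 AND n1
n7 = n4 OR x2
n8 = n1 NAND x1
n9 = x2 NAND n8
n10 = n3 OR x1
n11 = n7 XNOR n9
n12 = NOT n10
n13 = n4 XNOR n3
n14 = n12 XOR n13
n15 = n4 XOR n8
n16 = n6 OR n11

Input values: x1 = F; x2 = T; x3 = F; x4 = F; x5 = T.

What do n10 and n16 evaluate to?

n10 = T  n16 = F

n1 = x4 AND x3 AND x5 = F AND F AND T = F
n2 = x3 XOR n1 = F XOR F = F
n3 = n1 NAND x3 = F NAND F = T
n4 = n2 XOR x5 = F XOR T = T
n6 = n4 AND n1 = T AND F = F
n7 = n4 OR x2 = T OR T = T
n8 = n1 NAND x1 = F NAND F = T
n9 = x2 NAND n8 = T NAND T = F
n10 = n3 OR x1 = T OR F = T
n11 = n7 XNOR n9 = T XNOR F = F
n16 = n6 OR n11 = F OR F = F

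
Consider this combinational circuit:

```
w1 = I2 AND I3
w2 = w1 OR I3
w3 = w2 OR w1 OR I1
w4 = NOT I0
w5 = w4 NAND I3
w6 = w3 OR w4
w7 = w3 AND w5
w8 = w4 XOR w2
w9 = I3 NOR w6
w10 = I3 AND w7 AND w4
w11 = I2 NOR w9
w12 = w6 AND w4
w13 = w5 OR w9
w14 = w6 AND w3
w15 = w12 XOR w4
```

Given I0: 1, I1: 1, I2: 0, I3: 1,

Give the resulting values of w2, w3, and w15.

w1 = I2 AND I3 = 0 AND 1 = 0
w2 = w1 OR I3 = 0 OR 1 = 1
w3 = w2 OR w1 OR I1 = 1 OR 0 OR 1 = 1
w4 = NOT I0 = NOT 1 = 0
w6 = w3 OR w4 = 1 OR 0 = 1
w12 = w6 AND w4 = 1 AND 0 = 0
w15 = w12 XOR w4 = 0 XOR 0 = 0

w2 = 1, w3 = 1, w15 = 0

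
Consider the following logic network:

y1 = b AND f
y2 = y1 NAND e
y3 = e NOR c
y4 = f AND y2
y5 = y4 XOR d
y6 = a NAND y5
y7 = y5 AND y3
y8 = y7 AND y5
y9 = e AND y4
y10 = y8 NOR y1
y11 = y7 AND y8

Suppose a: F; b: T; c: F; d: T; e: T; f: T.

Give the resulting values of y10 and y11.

y1 = b AND f = T AND T = T
y2 = y1 NAND e = T NAND T = F
y3 = e NOR c = T NOR F = F
y4 = f AND y2 = T AND F = F
y5 = y4 XOR d = F XOR T = T
y7 = y5 AND y3 = T AND F = F
y8 = y7 AND y5 = F AND T = F
y10 = y8 NOR y1 = F NOR T = F
y11 = y7 AND y8 = F AND F = F

y10 = F, y11 = F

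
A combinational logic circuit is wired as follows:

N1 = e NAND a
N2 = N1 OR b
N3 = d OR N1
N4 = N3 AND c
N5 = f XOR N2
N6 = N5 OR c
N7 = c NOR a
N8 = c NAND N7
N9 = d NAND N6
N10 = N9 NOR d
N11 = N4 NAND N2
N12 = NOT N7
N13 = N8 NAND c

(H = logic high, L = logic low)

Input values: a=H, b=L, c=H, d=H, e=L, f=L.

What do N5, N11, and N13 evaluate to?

N1 = e NAND a = L NAND H = H
N2 = N1 OR b = H OR L = H
N3 = d OR N1 = H OR H = H
N4 = N3 AND c = H AND H = H
N5 = f XOR N2 = L XOR H = H
N7 = c NOR a = H NOR H = L
N8 = c NAND N7 = H NAND L = H
N11 = N4 NAND N2 = H NAND H = L
N13 = N8 NAND c = H NAND H = L

N5 = H, N11 = L, N13 = L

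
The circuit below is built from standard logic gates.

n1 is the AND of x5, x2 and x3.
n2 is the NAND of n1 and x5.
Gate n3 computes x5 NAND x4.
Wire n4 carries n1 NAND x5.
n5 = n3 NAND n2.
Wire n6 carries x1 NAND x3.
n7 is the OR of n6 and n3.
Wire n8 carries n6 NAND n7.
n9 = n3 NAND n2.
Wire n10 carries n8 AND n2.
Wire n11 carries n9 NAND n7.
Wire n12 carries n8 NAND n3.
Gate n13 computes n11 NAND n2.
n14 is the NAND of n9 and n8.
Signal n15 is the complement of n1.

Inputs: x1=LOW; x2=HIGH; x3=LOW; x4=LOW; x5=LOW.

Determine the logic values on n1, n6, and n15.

n1 = LOW; n6 = HIGH; n15 = HIGH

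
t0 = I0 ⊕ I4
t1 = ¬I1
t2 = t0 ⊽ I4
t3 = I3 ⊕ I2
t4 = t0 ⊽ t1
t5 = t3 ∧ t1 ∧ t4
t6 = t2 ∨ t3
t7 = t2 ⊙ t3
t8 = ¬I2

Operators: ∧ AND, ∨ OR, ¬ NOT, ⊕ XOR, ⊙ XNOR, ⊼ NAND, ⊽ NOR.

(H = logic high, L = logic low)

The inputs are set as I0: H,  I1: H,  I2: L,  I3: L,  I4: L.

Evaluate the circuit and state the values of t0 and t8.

t0 = H; t8 = H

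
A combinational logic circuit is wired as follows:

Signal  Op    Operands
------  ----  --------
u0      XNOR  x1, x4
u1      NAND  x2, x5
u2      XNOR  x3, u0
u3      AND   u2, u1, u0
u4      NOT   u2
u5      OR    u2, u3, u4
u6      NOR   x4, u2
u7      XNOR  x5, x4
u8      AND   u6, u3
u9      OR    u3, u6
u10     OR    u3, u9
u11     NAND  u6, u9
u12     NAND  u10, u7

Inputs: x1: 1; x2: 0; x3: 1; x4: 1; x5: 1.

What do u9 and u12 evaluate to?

u9 = 1; u12 = 0

u0 = x1 XNOR x4 = 1 XNOR 1 = 1
u1 = x2 NAND x5 = 0 NAND 1 = 1
u2 = x3 XNOR u0 = 1 XNOR 1 = 1
u3 = u2 AND u1 AND u0 = 1 AND 1 AND 1 = 1
u6 = x4 NOR u2 = 1 NOR 1 = 0
u7 = x5 XNOR x4 = 1 XNOR 1 = 1
u9 = u3 OR u6 = 1 OR 0 = 1
u10 = u3 OR u9 = 1 OR 1 = 1
u12 = u10 NAND u7 = 1 NAND 1 = 0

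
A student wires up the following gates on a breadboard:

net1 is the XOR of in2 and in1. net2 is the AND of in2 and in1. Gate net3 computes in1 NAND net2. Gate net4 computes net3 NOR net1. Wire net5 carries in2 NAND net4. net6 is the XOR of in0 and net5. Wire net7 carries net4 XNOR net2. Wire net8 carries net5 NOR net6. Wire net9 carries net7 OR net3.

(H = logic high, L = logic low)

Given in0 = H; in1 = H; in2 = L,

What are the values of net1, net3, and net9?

net1 = H; net3 = H; net9 = H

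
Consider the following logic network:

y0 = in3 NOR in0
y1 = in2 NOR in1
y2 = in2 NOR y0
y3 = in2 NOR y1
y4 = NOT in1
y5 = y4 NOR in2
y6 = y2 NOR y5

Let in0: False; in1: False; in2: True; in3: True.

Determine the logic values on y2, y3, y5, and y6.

y0 = in3 NOR in0 = True NOR False = False
y1 = in2 NOR in1 = True NOR False = False
y2 = in2 NOR y0 = True NOR False = False
y3 = in2 NOR y1 = True NOR False = False
y4 = NOT in1 = NOT False = True
y5 = y4 NOR in2 = True NOR True = False
y6 = y2 NOR y5 = False NOR False = True

y2 = False, y3 = False, y5 = False, y6 = True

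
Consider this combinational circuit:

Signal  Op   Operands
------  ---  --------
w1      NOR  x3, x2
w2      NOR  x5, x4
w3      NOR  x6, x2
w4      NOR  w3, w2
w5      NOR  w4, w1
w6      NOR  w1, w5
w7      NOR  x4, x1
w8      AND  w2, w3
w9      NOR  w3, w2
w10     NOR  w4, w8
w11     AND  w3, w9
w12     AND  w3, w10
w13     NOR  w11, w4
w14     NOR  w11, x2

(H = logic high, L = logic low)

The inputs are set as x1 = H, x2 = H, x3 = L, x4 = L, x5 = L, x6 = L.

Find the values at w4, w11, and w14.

w2 = x5 NOR x4 = L NOR L = H
w3 = x6 NOR x2 = L NOR H = L
w4 = w3 NOR w2 = L NOR H = L
w9 = w3 NOR w2 = L NOR H = L
w11 = w3 AND w9 = L AND L = L
w14 = w11 NOR x2 = L NOR H = L

w4 = L; w11 = L; w14 = L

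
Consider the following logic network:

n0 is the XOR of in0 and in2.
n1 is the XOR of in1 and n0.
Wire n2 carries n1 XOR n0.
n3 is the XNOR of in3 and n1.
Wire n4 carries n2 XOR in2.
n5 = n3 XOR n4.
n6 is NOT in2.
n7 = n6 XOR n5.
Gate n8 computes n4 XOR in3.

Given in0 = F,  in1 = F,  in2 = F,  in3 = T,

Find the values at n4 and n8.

n0 = in0 XOR in2 = F XOR F = F
n1 = in1 XOR n0 = F XOR F = F
n2 = n1 XOR n0 = F XOR F = F
n4 = n2 XOR in2 = F XOR F = F
n8 = n4 XOR in3 = F XOR T = T

n4 = F  n8 = T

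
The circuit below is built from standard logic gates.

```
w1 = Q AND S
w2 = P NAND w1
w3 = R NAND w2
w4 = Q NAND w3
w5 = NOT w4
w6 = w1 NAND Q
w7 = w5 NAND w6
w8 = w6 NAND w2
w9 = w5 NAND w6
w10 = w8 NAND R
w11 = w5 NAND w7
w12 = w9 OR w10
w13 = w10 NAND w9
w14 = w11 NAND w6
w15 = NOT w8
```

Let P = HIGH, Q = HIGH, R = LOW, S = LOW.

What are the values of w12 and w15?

w12 = HIGH, w15 = HIGH

w1 = Q AND S = HIGH AND LOW = LOW
w2 = P NAND w1 = HIGH NAND LOW = HIGH
w3 = R NAND w2 = LOW NAND HIGH = HIGH
w4 = Q NAND w3 = HIGH NAND HIGH = LOW
w5 = NOT w4 = NOT LOW = HIGH
w6 = w1 NAND Q = LOW NAND HIGH = HIGH
w8 = w6 NAND w2 = HIGH NAND HIGH = LOW
w9 = w5 NAND w6 = HIGH NAND HIGH = LOW
w10 = w8 NAND R = LOW NAND LOW = HIGH
w12 = w9 OR w10 = LOW OR HIGH = HIGH
w15 = NOT w8 = NOT LOW = HIGH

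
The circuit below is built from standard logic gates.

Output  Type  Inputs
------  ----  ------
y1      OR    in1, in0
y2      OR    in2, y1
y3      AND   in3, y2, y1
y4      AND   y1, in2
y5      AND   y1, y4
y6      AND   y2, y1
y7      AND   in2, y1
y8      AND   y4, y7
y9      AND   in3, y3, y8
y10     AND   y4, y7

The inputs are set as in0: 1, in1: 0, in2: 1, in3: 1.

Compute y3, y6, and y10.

y3 = 1  y6 = 1  y10 = 1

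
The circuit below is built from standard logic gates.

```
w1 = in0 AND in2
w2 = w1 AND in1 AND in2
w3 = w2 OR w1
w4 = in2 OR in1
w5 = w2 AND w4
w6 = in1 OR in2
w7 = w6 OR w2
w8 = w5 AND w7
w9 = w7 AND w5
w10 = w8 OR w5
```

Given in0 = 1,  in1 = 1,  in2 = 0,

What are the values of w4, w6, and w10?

w4 = 1, w6 = 1, w10 = 0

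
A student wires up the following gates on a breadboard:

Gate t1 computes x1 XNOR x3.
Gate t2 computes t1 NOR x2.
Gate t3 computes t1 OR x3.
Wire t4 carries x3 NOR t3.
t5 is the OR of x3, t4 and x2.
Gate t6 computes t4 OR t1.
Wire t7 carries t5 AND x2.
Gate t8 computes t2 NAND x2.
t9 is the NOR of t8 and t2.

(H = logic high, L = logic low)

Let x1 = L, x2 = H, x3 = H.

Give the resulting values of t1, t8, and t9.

t1 = x1 XNOR x3 = L XNOR H = L
t2 = t1 NOR x2 = L NOR H = L
t8 = t2 NAND x2 = L NAND H = H
t9 = t8 NOR t2 = H NOR L = L

t1 = L, t8 = H, t9 = L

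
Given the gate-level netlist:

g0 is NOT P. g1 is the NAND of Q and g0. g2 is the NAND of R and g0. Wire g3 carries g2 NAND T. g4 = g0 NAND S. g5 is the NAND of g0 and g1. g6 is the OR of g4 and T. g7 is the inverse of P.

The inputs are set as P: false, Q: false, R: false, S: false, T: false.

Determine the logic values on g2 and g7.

g2 = true  g7 = true

g0 = NOT P = NOT false = true
g2 = R NAND g0 = false NAND true = true
g7 = NOT P = NOT false = true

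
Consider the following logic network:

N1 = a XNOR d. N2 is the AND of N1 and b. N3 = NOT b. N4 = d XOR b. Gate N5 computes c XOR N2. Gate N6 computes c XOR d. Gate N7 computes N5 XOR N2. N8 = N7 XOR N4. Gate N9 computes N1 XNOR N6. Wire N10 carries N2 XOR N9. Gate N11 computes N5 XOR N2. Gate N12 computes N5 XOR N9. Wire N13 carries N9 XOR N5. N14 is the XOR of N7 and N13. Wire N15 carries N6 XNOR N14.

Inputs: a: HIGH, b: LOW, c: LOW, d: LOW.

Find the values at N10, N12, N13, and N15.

N1 = a XNOR d = HIGH XNOR LOW = LOW
N2 = N1 AND b = LOW AND LOW = LOW
N5 = c XOR N2 = LOW XOR LOW = LOW
N6 = c XOR d = LOW XOR LOW = LOW
N7 = N5 XOR N2 = LOW XOR LOW = LOW
N9 = N1 XNOR N6 = LOW XNOR LOW = HIGH
N10 = N2 XOR N9 = LOW XOR HIGH = HIGH
N12 = N5 XOR N9 = LOW XOR HIGH = HIGH
N13 = N9 XOR N5 = HIGH XOR LOW = HIGH
N14 = N7 XOR N13 = LOW XOR HIGH = HIGH
N15 = N6 XNOR N14 = LOW XNOR HIGH = LOW

N10 = HIGH, N12 = HIGH, N13 = HIGH, N15 = LOW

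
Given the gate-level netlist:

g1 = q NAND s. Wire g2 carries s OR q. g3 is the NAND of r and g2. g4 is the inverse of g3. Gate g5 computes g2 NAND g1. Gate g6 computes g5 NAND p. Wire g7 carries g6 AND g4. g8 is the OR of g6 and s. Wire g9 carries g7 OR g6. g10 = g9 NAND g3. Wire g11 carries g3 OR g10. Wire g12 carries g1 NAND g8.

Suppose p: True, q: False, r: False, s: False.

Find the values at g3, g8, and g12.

g3 = True, g8 = False, g12 = True

g1 = q NAND s = False NAND False = True
g2 = s OR q = False OR False = False
g3 = r NAND g2 = False NAND False = True
g5 = g2 NAND g1 = False NAND True = True
g6 = g5 NAND p = True NAND True = False
g8 = g6 OR s = False OR False = False
g12 = g1 NAND g8 = True NAND False = True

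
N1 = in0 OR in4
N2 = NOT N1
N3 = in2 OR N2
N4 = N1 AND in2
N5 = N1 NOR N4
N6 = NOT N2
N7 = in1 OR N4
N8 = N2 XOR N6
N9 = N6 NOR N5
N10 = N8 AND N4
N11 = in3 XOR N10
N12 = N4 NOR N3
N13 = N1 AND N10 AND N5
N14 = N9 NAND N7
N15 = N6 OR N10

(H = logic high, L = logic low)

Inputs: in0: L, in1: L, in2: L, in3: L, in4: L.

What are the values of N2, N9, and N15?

N1 = in0 OR in4 = L OR L = L
N2 = NOT N1 = NOT L = H
N4 = N1 AND in2 = L AND L = L
N5 = N1 NOR N4 = L NOR L = H
N6 = NOT N2 = NOT H = L
N8 = N2 XOR N6 = H XOR L = H
N9 = N6 NOR N5 = L NOR H = L
N10 = N8 AND N4 = H AND L = L
N15 = N6 OR N10 = L OR L = L

N2 = H, N9 = L, N15 = L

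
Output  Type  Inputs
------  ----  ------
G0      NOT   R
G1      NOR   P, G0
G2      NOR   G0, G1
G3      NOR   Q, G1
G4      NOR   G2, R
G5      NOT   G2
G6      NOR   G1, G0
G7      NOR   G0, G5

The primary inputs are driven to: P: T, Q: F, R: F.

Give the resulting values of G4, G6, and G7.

G4 = T, G6 = F, G7 = F

G0 = NOT R = NOT F = T
G1 = P NOR G0 = T NOR T = F
G2 = G0 NOR G1 = T NOR F = F
G4 = G2 NOR R = F NOR F = T
G5 = NOT G2 = NOT F = T
G6 = G1 NOR G0 = F NOR T = F
G7 = G0 NOR G5 = T NOR T = F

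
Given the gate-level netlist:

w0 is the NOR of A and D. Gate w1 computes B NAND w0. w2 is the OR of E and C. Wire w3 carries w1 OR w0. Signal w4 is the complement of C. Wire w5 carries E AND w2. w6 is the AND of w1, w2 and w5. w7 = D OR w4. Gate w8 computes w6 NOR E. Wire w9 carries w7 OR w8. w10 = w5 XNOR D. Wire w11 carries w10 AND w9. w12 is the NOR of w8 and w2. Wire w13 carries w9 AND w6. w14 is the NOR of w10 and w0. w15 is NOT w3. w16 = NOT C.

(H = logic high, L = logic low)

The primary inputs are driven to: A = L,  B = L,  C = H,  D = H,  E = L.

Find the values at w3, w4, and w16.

w0 = A NOR D = L NOR H = L
w1 = B NAND w0 = L NAND L = H
w3 = w1 OR w0 = H OR L = H
w4 = NOT C = NOT H = L
w16 = NOT C = NOT H = L

w3 = H  w4 = L  w16 = L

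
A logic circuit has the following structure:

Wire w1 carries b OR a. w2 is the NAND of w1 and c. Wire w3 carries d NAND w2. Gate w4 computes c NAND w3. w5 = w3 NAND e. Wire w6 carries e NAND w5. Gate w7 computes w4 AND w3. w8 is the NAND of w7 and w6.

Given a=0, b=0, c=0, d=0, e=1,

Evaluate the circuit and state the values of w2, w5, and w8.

w1 = b OR a = 0 OR 0 = 0
w2 = w1 NAND c = 0 NAND 0 = 1
w3 = d NAND w2 = 0 NAND 1 = 1
w4 = c NAND w3 = 0 NAND 1 = 1
w5 = w3 NAND e = 1 NAND 1 = 0
w6 = e NAND w5 = 1 NAND 0 = 1
w7 = w4 AND w3 = 1 AND 1 = 1
w8 = w7 NAND w6 = 1 NAND 1 = 0

w2 = 1; w5 = 0; w8 = 0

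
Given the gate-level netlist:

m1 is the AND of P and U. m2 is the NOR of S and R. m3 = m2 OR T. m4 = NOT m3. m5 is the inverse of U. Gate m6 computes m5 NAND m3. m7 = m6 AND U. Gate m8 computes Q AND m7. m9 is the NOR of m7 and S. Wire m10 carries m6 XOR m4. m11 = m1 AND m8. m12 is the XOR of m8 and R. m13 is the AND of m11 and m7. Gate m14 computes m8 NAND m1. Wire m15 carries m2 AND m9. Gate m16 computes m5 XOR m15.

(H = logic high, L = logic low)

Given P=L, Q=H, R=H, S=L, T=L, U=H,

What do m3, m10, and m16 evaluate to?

m2 = S NOR R = L NOR H = L
m3 = m2 OR T = L OR L = L
m4 = NOT m3 = NOT L = H
m5 = NOT U = NOT H = L
m6 = m5 NAND m3 = L NAND L = H
m7 = m6 AND U = H AND H = H
m9 = m7 NOR S = H NOR L = L
m10 = m6 XOR m4 = H XOR H = L
m15 = m2 AND m9 = L AND L = L
m16 = m5 XOR m15 = L XOR L = L

m3 = L  m10 = L  m16 = L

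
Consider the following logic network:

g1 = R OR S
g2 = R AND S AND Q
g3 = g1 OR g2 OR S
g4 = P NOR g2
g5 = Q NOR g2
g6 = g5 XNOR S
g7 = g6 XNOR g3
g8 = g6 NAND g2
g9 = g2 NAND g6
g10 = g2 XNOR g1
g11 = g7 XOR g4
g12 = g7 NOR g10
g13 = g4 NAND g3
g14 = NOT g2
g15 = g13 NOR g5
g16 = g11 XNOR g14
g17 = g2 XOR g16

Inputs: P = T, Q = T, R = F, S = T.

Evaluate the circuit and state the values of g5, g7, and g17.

g5 = F; g7 = F; g17 = F

g1 = R OR S = F OR T = T
g2 = R AND S AND Q = F AND T AND T = F
g3 = g1 OR g2 OR S = T OR F OR T = T
g4 = P NOR g2 = T NOR F = F
g5 = Q NOR g2 = T NOR F = F
g6 = g5 XNOR S = F XNOR T = F
g7 = g6 XNOR g3 = F XNOR T = F
g11 = g7 XOR g4 = F XOR F = F
g14 = NOT g2 = NOT F = T
g16 = g11 XNOR g14 = F XNOR T = F
g17 = g2 XOR g16 = F XOR F = F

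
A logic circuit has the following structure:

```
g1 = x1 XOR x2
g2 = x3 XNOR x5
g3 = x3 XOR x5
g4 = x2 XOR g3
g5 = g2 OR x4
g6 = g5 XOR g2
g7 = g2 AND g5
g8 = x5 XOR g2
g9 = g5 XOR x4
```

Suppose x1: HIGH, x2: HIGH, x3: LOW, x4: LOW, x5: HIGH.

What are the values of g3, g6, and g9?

g3 = HIGH  g6 = LOW  g9 = LOW

g2 = x3 XNOR x5 = LOW XNOR HIGH = LOW
g3 = x3 XOR x5 = LOW XOR HIGH = HIGH
g5 = g2 OR x4 = LOW OR LOW = LOW
g6 = g5 XOR g2 = LOW XOR LOW = LOW
g9 = g5 XOR x4 = LOW XOR LOW = LOW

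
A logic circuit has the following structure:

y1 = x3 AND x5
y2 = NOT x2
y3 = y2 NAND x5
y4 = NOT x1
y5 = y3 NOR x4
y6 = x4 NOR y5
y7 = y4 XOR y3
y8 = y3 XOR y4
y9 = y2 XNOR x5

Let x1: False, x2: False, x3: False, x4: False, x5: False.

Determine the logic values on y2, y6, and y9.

y2 = True, y6 = True, y9 = False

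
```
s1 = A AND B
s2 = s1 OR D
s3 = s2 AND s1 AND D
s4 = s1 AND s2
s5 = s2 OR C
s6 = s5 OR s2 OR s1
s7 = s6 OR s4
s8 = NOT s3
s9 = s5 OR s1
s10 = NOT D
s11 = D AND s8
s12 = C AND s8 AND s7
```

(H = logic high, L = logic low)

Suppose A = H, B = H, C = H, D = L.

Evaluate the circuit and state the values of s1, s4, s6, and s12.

s1 = A AND B = H AND H = H
s2 = s1 OR D = H OR L = H
s3 = s2 AND s1 AND D = H AND H AND L = L
s4 = s1 AND s2 = H AND H = H
s5 = s2 OR C = H OR H = H
s6 = s5 OR s2 OR s1 = H OR H OR H = H
s7 = s6 OR s4 = H OR H = H
s8 = NOT s3 = NOT L = H
s12 = C AND s8 AND s7 = H AND H AND H = H

s1 = H; s4 = H; s6 = H; s12 = H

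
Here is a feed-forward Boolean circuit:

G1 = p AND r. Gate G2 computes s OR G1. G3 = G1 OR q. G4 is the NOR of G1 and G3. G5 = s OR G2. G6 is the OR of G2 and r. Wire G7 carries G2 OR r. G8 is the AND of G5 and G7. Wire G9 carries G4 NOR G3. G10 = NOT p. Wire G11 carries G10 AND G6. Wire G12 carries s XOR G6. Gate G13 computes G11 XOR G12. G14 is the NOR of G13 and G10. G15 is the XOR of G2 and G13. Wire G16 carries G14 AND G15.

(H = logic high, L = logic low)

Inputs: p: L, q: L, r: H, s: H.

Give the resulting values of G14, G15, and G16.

G1 = p AND r = L AND H = L
G2 = s OR G1 = H OR L = H
G6 = G2 OR r = H OR H = H
G10 = NOT p = NOT L = H
G11 = G10 AND G6 = H AND H = H
G12 = s XOR G6 = H XOR H = L
G13 = G11 XOR G12 = H XOR L = H
G14 = G13 NOR G10 = H NOR H = L
G15 = G2 XOR G13 = H XOR H = L
G16 = G14 AND G15 = L AND L = L

G14 = L, G15 = L, G16 = L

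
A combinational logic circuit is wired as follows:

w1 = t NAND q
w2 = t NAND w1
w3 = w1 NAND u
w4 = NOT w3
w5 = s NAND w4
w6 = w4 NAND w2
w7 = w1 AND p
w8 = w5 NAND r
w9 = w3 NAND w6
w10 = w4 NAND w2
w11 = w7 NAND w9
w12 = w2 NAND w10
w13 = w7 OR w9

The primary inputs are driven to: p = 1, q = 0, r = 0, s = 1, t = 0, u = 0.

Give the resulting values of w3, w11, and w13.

w1 = t NAND q = 0 NAND 0 = 1
w2 = t NAND w1 = 0 NAND 1 = 1
w3 = w1 NAND u = 1 NAND 0 = 1
w4 = NOT w3 = NOT 1 = 0
w6 = w4 NAND w2 = 0 NAND 1 = 1
w7 = w1 AND p = 1 AND 1 = 1
w9 = w3 NAND w6 = 1 NAND 1 = 0
w11 = w7 NAND w9 = 1 NAND 0 = 1
w13 = w7 OR w9 = 1 OR 0 = 1

w3 = 1  w11 = 1  w13 = 1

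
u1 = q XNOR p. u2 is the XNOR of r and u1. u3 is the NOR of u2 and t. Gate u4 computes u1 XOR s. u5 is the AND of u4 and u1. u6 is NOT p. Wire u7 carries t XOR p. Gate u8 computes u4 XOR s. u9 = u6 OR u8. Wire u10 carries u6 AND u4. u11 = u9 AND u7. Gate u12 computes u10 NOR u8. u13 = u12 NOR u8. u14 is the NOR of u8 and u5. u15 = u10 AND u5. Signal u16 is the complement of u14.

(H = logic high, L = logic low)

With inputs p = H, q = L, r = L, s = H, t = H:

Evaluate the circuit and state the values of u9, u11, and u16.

u1 = q XNOR p = L XNOR H = L
u4 = u1 XOR s = L XOR H = H
u5 = u4 AND u1 = H AND L = L
u6 = NOT p = NOT H = L
u7 = t XOR p = H XOR H = L
u8 = u4 XOR s = H XOR H = L
u9 = u6 OR u8 = L OR L = L
u11 = u9 AND u7 = L AND L = L
u14 = u8 NOR u5 = L NOR L = H
u16 = NOT u14 = NOT H = L

u9 = L; u11 = L; u16 = L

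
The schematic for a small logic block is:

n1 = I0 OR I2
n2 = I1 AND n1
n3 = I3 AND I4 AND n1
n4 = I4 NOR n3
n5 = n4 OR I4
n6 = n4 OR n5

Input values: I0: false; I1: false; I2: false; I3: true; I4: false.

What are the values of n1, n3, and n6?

n1 = I0 OR I2 = false OR false = false
n3 = I3 AND I4 AND n1 = true AND false AND false = false
n4 = I4 NOR n3 = false NOR false = true
n5 = n4 OR I4 = true OR false = true
n6 = n4 OR n5 = true OR true = true

n1 = false, n3 = false, n6 = true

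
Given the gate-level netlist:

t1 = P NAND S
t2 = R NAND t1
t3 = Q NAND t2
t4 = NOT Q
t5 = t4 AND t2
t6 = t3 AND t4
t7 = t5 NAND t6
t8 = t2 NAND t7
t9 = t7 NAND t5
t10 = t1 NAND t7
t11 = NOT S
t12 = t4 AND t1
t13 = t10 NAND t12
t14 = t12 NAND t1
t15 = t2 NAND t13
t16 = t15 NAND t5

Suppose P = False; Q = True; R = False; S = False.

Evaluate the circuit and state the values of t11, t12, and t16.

t1 = P NAND S = False NAND False = True
t2 = R NAND t1 = False NAND True = True
t3 = Q NAND t2 = True NAND True = False
t4 = NOT Q = NOT True = False
t5 = t4 AND t2 = False AND True = False
t6 = t3 AND t4 = False AND False = False
t7 = t5 NAND t6 = False NAND False = True
t10 = t1 NAND t7 = True NAND True = False
t11 = NOT S = NOT False = True
t12 = t4 AND t1 = False AND True = False
t13 = t10 NAND t12 = False NAND False = True
t15 = t2 NAND t13 = True NAND True = False
t16 = t15 NAND t5 = False NAND False = True

t11 = True, t12 = False, t16 = True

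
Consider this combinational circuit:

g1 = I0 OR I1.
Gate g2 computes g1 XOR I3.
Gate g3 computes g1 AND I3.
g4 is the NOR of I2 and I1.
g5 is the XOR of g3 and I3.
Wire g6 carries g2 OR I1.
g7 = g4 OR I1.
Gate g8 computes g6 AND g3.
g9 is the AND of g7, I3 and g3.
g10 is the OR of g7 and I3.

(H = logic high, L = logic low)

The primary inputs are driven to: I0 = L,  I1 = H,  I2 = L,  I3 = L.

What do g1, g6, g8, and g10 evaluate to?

g1 = I0 OR I1 = L OR H = H
g2 = g1 XOR I3 = H XOR L = H
g3 = g1 AND I3 = H AND L = L
g4 = I2 NOR I1 = L NOR H = L
g6 = g2 OR I1 = H OR H = H
g7 = g4 OR I1 = L OR H = H
g8 = g6 AND g3 = H AND L = L
g10 = g7 OR I3 = H OR L = H

g1 = H  g6 = H  g8 = L  g10 = H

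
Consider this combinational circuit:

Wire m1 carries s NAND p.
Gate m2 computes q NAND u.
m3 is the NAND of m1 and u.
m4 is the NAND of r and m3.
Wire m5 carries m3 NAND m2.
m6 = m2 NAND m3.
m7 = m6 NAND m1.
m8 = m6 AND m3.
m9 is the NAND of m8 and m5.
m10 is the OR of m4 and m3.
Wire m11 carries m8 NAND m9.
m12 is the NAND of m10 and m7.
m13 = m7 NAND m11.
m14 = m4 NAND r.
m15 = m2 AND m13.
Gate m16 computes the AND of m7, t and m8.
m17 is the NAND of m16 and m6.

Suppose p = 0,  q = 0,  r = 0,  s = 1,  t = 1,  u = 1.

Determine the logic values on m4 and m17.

m4 = 1; m17 = 1

m1 = s NAND p = 1 NAND 0 = 1
m2 = q NAND u = 0 NAND 1 = 1
m3 = m1 NAND u = 1 NAND 1 = 0
m4 = r NAND m3 = 0 NAND 0 = 1
m6 = m2 NAND m3 = 1 NAND 0 = 1
m7 = m6 NAND m1 = 1 NAND 1 = 0
m8 = m6 AND m3 = 1 AND 0 = 0
m16 = m7 AND t AND m8 = 0 AND 1 AND 0 = 0
m17 = m16 NAND m6 = 0 NAND 1 = 1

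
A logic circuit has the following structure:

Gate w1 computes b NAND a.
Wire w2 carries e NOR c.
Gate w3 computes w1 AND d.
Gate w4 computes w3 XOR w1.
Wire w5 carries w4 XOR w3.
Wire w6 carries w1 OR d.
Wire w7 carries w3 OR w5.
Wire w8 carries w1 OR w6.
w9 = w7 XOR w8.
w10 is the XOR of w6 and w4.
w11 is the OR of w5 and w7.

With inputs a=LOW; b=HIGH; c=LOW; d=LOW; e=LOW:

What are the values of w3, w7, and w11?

w3 = LOW, w7 = HIGH, w11 = HIGH

w1 = b NAND a = HIGH NAND LOW = HIGH
w3 = w1 AND d = HIGH AND LOW = LOW
w4 = w3 XOR w1 = LOW XOR HIGH = HIGH
w5 = w4 XOR w3 = HIGH XOR LOW = HIGH
w7 = w3 OR w5 = LOW OR HIGH = HIGH
w11 = w5 OR w7 = HIGH OR HIGH = HIGH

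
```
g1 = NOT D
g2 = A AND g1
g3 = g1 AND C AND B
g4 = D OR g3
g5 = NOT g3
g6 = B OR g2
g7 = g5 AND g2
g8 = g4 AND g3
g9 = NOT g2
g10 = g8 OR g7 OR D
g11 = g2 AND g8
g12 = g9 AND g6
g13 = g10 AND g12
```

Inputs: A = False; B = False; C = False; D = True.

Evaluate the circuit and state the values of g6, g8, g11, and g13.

g1 = NOT D = NOT True = False
g2 = A AND g1 = False AND False = False
g3 = g1 AND C AND B = False AND False AND False = False
g4 = D OR g3 = True OR False = True
g5 = NOT g3 = NOT False = True
g6 = B OR g2 = False OR False = False
g7 = g5 AND g2 = True AND False = False
g8 = g4 AND g3 = True AND False = False
g9 = NOT g2 = NOT False = True
g10 = g8 OR g7 OR D = False OR False OR True = True
g11 = g2 AND g8 = False AND False = False
g12 = g9 AND g6 = True AND False = False
g13 = g10 AND g12 = True AND False = False

g6 = False, g8 = False, g11 = False, g13 = False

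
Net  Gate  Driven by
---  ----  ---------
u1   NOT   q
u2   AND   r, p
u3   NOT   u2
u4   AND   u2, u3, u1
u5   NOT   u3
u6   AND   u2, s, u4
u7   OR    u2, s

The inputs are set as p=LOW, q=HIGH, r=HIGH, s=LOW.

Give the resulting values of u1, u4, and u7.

u1 = NOT q = NOT HIGH = LOW
u2 = r AND p = HIGH AND LOW = LOW
u3 = NOT u2 = NOT LOW = HIGH
u4 = u2 AND u3 AND u1 = LOW AND HIGH AND LOW = LOW
u7 = u2 OR s = LOW OR LOW = LOW

u1 = LOW, u4 = LOW, u7 = LOW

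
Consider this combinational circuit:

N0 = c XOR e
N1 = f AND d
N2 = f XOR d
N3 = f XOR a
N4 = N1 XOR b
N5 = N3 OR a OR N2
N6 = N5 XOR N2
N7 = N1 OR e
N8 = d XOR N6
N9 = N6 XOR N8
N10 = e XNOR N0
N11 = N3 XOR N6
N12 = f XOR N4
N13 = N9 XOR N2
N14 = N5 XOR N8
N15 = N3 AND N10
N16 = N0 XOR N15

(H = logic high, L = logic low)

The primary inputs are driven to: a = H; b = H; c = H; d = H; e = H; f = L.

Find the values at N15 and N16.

N15 = L, N16 = L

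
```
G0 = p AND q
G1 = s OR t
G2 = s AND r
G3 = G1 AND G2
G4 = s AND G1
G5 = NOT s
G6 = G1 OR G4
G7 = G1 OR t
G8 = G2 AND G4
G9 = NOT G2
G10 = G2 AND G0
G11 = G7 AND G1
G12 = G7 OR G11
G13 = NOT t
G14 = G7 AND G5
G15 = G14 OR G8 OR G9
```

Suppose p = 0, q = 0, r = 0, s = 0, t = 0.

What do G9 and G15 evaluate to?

G9 = 1, G15 = 1

G1 = s OR t = 0 OR 0 = 0
G2 = s AND r = 0 AND 0 = 0
G4 = s AND G1 = 0 AND 0 = 0
G5 = NOT s = NOT 0 = 1
G7 = G1 OR t = 0 OR 0 = 0
G8 = G2 AND G4 = 0 AND 0 = 0
G9 = NOT G2 = NOT 0 = 1
G14 = G7 AND G5 = 0 AND 1 = 0
G15 = G14 OR G8 OR G9 = 0 OR 0 OR 1 = 1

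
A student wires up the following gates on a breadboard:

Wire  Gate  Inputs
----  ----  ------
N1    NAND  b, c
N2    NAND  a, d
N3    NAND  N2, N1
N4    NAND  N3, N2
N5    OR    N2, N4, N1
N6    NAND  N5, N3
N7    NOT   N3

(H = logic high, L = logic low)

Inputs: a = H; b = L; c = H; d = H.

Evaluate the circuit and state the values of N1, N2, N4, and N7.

N1 = H  N2 = L  N4 = H  N7 = L

N1 = b NAND c = L NAND H = H
N2 = a NAND d = H NAND H = L
N3 = N2 NAND N1 = L NAND H = H
N4 = N3 NAND N2 = H NAND L = H
N7 = NOT N3 = NOT H = L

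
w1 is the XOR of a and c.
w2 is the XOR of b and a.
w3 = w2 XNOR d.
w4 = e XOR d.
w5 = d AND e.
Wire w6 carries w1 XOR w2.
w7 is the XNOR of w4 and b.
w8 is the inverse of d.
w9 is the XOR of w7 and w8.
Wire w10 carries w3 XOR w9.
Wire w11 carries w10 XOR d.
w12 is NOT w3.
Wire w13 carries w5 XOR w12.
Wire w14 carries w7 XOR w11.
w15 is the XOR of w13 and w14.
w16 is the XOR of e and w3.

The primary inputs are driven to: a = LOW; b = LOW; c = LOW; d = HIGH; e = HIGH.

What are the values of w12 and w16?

w2 = b XOR a = LOW XOR LOW = LOW
w3 = w2 XNOR d = LOW XNOR HIGH = LOW
w12 = NOT w3 = NOT LOW = HIGH
w16 = e XOR w3 = HIGH XOR LOW = HIGH

w12 = HIGH, w16 = HIGH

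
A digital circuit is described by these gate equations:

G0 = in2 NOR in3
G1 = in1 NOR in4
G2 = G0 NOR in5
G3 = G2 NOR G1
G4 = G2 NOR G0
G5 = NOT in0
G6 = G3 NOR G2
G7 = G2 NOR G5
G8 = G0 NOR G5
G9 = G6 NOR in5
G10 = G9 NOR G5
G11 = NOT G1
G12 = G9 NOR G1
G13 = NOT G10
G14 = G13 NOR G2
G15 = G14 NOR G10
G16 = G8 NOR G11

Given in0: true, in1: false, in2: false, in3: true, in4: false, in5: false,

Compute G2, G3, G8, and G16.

G0 = in2 NOR in3 = false NOR true = false
G1 = in1 NOR in4 = false NOR false = true
G2 = G0 NOR in5 = false NOR false = true
G3 = G2 NOR G1 = true NOR true = false
G5 = NOT in0 = NOT true = false
G8 = G0 NOR G5 = false NOR false = true
G11 = NOT G1 = NOT true = false
G16 = G8 NOR G11 = true NOR false = false

G2 = true, G3 = false, G8 = true, G16 = false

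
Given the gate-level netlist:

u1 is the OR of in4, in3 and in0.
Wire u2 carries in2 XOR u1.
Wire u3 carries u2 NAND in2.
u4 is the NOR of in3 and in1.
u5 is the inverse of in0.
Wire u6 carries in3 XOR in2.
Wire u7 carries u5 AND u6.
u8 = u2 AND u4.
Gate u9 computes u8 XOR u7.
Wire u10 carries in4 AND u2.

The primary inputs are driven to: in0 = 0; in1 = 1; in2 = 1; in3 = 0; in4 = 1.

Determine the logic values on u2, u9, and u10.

u2 = 0, u9 = 1, u10 = 0

u1 = in4 OR in3 OR in0 = 1 OR 0 OR 0 = 1
u2 = in2 XOR u1 = 1 XOR 1 = 0
u4 = in3 NOR in1 = 0 NOR 1 = 0
u5 = NOT in0 = NOT 0 = 1
u6 = in3 XOR in2 = 0 XOR 1 = 1
u7 = u5 AND u6 = 1 AND 1 = 1
u8 = u2 AND u4 = 0 AND 0 = 0
u9 = u8 XOR u7 = 0 XOR 1 = 1
u10 = in4 AND u2 = 1 AND 0 = 0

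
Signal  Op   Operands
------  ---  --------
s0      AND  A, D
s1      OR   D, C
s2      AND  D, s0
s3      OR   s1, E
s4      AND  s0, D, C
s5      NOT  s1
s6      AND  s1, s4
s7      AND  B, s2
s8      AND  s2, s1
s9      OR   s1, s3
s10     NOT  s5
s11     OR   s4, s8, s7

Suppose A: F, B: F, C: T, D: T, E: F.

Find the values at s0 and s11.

s0 = A AND D = F AND T = F
s1 = D OR C = T OR T = T
s2 = D AND s0 = T AND F = F
s4 = s0 AND D AND C = F AND T AND T = F
s7 = B AND s2 = F AND F = F
s8 = s2 AND s1 = F AND T = F
s11 = s4 OR s8 OR s7 = F OR F OR F = F

s0 = F  s11 = F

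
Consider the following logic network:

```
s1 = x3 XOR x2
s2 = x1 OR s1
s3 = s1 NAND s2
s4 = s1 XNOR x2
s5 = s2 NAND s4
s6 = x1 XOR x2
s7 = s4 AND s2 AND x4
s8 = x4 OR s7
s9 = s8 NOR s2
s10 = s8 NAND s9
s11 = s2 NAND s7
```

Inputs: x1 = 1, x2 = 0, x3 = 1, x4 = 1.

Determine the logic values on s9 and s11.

s9 = 0; s11 = 1

s1 = x3 XOR x2 = 1 XOR 0 = 1
s2 = x1 OR s1 = 1 OR 1 = 1
s4 = s1 XNOR x2 = 1 XNOR 0 = 0
s7 = s4 AND s2 AND x4 = 0 AND 1 AND 1 = 0
s8 = x4 OR s7 = 1 OR 0 = 1
s9 = s8 NOR s2 = 1 NOR 1 = 0
s11 = s2 NAND s7 = 1 NAND 0 = 1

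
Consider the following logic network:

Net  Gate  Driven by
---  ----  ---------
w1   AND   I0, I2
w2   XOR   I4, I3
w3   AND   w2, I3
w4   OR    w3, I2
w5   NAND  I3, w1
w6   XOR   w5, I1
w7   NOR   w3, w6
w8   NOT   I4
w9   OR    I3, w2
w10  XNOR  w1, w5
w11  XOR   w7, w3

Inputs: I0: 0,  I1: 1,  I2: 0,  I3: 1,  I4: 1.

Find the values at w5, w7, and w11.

w5 = 1, w7 = 1, w11 = 1

w1 = I0 AND I2 = 0 AND 0 = 0
w2 = I4 XOR I3 = 1 XOR 1 = 0
w3 = w2 AND I3 = 0 AND 1 = 0
w5 = I3 NAND w1 = 1 NAND 0 = 1
w6 = w5 XOR I1 = 1 XOR 1 = 0
w7 = w3 NOR w6 = 0 NOR 0 = 1
w11 = w7 XOR w3 = 1 XOR 0 = 1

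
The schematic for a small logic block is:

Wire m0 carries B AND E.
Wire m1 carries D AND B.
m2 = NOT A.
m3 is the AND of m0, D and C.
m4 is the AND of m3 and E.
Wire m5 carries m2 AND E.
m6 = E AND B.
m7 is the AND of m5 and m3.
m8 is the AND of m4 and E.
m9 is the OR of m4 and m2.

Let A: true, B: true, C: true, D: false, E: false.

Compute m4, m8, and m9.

m0 = B AND E = true AND false = false
m2 = NOT A = NOT true = false
m3 = m0 AND D AND C = false AND false AND true = false
m4 = m3 AND E = false AND false = false
m8 = m4 AND E = false AND false = false
m9 = m4 OR m2 = false OR false = false

m4 = false  m8 = false  m9 = false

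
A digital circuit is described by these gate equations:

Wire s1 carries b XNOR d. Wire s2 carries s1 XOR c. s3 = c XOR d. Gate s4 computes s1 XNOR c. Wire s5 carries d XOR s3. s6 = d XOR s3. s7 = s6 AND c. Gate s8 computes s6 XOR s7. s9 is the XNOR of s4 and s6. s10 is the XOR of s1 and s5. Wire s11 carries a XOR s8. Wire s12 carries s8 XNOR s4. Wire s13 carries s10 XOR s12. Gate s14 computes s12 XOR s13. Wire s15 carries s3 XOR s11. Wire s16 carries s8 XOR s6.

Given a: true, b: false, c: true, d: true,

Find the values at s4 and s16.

s1 = b XNOR d = false XNOR true = false
s3 = c XOR d = true XOR true = false
s4 = s1 XNOR c = false XNOR true = false
s6 = d XOR s3 = true XOR false = true
s7 = s6 AND c = true AND true = true
s8 = s6 XOR s7 = true XOR true = false
s16 = s8 XOR s6 = false XOR true = true

s4 = false  s16 = true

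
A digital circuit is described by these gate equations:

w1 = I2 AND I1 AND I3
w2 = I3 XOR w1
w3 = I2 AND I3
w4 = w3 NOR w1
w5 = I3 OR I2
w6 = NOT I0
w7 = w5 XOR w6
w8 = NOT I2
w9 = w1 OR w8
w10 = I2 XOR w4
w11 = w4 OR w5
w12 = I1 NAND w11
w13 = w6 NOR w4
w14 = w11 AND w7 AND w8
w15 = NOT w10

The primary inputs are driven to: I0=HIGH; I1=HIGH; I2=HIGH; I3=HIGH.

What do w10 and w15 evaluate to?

w10 = HIGH  w15 = LOW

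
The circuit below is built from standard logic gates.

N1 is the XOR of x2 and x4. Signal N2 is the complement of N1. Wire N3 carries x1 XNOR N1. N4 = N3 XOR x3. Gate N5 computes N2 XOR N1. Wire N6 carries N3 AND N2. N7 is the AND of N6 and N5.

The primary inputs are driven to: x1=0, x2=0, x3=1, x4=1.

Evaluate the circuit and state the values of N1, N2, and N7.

N1 = x2 XOR x4 = 0 XOR 1 = 1
N2 = NOT N1 = NOT 1 = 0
N3 = x1 XNOR N1 = 0 XNOR 1 = 0
N5 = N2 XOR N1 = 0 XOR 1 = 1
N6 = N3 AND N2 = 0 AND 0 = 0
N7 = N6 AND N5 = 0 AND 1 = 0

N1 = 1  N2 = 0  N7 = 0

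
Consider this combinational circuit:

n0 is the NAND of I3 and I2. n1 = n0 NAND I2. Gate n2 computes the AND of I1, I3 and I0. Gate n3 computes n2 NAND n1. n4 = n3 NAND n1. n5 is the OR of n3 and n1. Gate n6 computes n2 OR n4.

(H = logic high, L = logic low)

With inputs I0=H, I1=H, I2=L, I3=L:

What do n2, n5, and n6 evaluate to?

n2 = L, n5 = H, n6 = L

n0 = I3 NAND I2 = L NAND L = H
n1 = n0 NAND I2 = H NAND L = H
n2 = I1 AND I3 AND I0 = H AND L AND H = L
n3 = n2 NAND n1 = L NAND H = H
n4 = n3 NAND n1 = H NAND H = L
n5 = n3 OR n1 = H OR H = H
n6 = n2 OR n4 = L OR L = L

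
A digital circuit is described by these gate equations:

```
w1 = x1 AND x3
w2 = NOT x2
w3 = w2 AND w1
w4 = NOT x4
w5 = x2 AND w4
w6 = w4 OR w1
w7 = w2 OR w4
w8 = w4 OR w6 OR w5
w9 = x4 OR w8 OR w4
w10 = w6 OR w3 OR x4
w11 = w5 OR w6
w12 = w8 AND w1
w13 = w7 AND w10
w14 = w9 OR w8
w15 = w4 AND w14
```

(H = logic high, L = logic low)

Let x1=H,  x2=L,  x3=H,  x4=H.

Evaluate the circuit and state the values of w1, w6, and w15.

w1 = H, w6 = H, w15 = L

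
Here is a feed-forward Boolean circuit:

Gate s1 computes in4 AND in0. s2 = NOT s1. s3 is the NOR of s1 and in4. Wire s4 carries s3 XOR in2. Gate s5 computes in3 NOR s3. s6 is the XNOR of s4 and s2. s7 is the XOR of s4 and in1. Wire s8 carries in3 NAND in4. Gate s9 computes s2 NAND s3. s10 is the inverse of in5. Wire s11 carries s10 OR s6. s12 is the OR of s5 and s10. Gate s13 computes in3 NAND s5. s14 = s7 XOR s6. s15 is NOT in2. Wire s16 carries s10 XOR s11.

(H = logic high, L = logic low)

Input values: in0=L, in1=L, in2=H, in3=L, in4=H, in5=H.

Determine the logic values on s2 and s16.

s2 = H  s16 = H

s1 = in4 AND in0 = H AND L = L
s2 = NOT s1 = NOT L = H
s3 = s1 NOR in4 = L NOR H = L
s4 = s3 XOR in2 = L XOR H = H
s6 = s4 XNOR s2 = H XNOR H = H
s10 = NOT in5 = NOT H = L
s11 = s10 OR s6 = L OR H = H
s16 = s10 XOR s11 = L XOR H = H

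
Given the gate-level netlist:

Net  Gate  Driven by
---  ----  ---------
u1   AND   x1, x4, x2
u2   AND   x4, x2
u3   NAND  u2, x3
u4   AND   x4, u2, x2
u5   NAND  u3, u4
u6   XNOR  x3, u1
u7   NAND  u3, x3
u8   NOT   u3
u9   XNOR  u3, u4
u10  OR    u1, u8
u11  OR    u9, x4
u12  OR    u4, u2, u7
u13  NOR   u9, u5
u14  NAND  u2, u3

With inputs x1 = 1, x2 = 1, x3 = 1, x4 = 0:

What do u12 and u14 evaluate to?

u12 = 0; u14 = 1

u2 = x4 AND x2 = 0 AND 1 = 0
u3 = u2 NAND x3 = 0 NAND 1 = 1
u4 = x4 AND u2 AND x2 = 0 AND 0 AND 1 = 0
u7 = u3 NAND x3 = 1 NAND 1 = 0
u12 = u4 OR u2 OR u7 = 0 OR 0 OR 0 = 0
u14 = u2 NAND u3 = 0 NAND 1 = 1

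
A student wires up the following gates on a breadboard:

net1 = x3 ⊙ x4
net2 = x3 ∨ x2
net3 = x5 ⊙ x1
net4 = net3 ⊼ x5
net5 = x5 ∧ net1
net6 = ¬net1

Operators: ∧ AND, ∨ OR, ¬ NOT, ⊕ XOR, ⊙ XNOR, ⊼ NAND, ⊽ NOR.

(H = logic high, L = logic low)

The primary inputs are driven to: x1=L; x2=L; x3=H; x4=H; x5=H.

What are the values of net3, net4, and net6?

net1 = x3 XNOR x4 = H XNOR H = H
net3 = x5 XNOR x1 = H XNOR L = L
net4 = net3 NAND x5 = L NAND H = H
net6 = NOT net1 = NOT H = L

net3 = L; net4 = H; net6 = L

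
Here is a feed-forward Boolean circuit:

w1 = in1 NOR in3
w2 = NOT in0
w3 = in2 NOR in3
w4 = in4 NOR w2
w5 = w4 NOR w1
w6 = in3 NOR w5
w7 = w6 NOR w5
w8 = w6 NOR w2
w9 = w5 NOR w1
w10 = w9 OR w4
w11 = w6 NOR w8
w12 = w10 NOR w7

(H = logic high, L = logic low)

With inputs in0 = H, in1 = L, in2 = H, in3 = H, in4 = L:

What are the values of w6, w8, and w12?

w1 = in1 NOR in3 = L NOR H = L
w2 = NOT in0 = NOT H = L
w4 = in4 NOR w2 = L NOR L = H
w5 = w4 NOR w1 = H NOR L = L
w6 = in3 NOR w5 = H NOR L = L
w7 = w6 NOR w5 = L NOR L = H
w8 = w6 NOR w2 = L NOR L = H
w9 = w5 NOR w1 = L NOR L = H
w10 = w9 OR w4 = H OR H = H
w12 = w10 NOR w7 = H NOR H = L

w6 = L  w8 = H  w12 = L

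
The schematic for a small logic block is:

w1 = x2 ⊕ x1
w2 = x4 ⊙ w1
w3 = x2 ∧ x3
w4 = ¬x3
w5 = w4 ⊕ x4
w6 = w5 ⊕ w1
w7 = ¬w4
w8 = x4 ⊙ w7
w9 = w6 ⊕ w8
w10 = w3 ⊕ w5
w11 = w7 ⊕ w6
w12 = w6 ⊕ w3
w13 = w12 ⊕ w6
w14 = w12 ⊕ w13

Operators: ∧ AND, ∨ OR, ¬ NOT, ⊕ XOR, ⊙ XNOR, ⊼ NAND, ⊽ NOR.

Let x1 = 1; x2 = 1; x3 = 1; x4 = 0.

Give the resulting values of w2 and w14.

w2 = 1, w14 = 0

w1 = x2 XOR x1 = 1 XOR 1 = 0
w2 = x4 XNOR w1 = 0 XNOR 0 = 1
w3 = x2 AND x3 = 1 AND 1 = 1
w4 = NOT x3 = NOT 1 = 0
w5 = w4 XOR x4 = 0 XOR 0 = 0
w6 = w5 XOR w1 = 0 XOR 0 = 0
w12 = w6 XOR w3 = 0 XOR 1 = 1
w13 = w12 XOR w6 = 1 XOR 0 = 1
w14 = w12 XOR w13 = 1 XOR 1 = 0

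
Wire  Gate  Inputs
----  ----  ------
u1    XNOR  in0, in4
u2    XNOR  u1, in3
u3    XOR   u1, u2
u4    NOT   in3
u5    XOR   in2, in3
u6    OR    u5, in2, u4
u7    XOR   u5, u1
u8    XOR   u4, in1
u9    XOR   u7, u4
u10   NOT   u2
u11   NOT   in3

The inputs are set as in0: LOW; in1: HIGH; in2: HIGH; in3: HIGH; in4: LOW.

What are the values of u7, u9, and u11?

u7 = HIGH, u9 = HIGH, u11 = LOW

u1 = in0 XNOR in4 = LOW XNOR LOW = HIGH
u4 = NOT in3 = NOT HIGH = LOW
u5 = in2 XOR in3 = HIGH XOR HIGH = LOW
u7 = u5 XOR u1 = LOW XOR HIGH = HIGH
u9 = u7 XOR u4 = HIGH XOR LOW = HIGH
u11 = NOT in3 = NOT HIGH = LOW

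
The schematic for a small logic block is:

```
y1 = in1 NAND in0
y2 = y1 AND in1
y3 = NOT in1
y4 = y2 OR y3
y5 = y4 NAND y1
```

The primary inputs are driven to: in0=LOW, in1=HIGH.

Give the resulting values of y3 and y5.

y1 = in1 NAND in0 = HIGH NAND LOW = HIGH
y2 = y1 AND in1 = HIGH AND HIGH = HIGH
y3 = NOT in1 = NOT HIGH = LOW
y4 = y2 OR y3 = HIGH OR LOW = HIGH
y5 = y4 NAND y1 = HIGH NAND HIGH = LOW

y3 = LOW, y5 = LOW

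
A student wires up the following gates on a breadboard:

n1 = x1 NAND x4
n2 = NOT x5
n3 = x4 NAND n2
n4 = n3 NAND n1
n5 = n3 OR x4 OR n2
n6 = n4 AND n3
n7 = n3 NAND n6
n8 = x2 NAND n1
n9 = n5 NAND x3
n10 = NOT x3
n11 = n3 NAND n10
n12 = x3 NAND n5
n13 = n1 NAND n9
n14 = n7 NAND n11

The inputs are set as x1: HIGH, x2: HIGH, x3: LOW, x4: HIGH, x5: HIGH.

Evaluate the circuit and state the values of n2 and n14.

n2 = LOW, n14 = HIGH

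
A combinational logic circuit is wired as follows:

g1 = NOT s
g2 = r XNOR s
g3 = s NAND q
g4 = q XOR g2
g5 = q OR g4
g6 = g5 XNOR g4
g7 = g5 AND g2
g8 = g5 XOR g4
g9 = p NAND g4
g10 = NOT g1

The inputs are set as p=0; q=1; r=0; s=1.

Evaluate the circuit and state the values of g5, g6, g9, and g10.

g5 = 1  g6 = 1  g9 = 1  g10 = 1

g1 = NOT s = NOT 1 = 0
g2 = r XNOR s = 0 XNOR 1 = 0
g4 = q XOR g2 = 1 XOR 0 = 1
g5 = q OR g4 = 1 OR 1 = 1
g6 = g5 XNOR g4 = 1 XNOR 1 = 1
g9 = p NAND g4 = 0 NAND 1 = 1
g10 = NOT g1 = NOT 0 = 1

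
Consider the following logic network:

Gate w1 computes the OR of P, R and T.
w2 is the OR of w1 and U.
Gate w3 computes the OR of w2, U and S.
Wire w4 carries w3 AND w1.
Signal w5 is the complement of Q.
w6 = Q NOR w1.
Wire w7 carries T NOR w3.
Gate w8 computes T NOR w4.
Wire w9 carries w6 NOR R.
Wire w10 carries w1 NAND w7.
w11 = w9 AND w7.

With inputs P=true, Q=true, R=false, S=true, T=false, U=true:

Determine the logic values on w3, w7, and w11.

w1 = P OR R OR T = true OR false OR false = true
w2 = w1 OR U = true OR true = true
w3 = w2 OR U OR S = true OR true OR true = true
w6 = Q NOR w1 = true NOR true = false
w7 = T NOR w3 = false NOR true = false
w9 = w6 NOR R = false NOR false = true
w11 = w9 AND w7 = true AND false = false

w3 = true; w7 = false; w11 = false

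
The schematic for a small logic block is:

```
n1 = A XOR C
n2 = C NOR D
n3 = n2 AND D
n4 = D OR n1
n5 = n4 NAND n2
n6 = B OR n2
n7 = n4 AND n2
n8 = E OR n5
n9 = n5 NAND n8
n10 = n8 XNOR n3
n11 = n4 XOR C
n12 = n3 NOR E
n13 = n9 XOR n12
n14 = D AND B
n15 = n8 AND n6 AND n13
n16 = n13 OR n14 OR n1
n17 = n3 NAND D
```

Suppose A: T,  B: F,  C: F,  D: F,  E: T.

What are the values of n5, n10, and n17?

n1 = A XOR C = T XOR F = T
n2 = C NOR D = F NOR F = T
n3 = n2 AND D = T AND F = F
n4 = D OR n1 = F OR T = T
n5 = n4 NAND n2 = T NAND T = F
n8 = E OR n5 = T OR F = T
n10 = n8 XNOR n3 = T XNOR F = F
n17 = n3 NAND D = F NAND F = T

n5 = F; n10 = F; n17 = T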